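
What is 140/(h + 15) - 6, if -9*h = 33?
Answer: 108/17 ≈ 6.3529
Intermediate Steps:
h = -11/3 (h = -⅑*33 = -11/3 ≈ -3.6667)
140/(h + 15) - 6 = 140/(-11/3 + 15) - 6 = 140/(34/3) - 6 = 140*(3/34) - 6 = 210/17 - 6 = 108/17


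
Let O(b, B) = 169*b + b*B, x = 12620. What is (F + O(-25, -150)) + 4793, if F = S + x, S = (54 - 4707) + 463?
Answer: 12748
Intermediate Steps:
S = -4190 (S = -4653 + 463 = -4190)
O(b, B) = 169*b + B*b
F = 8430 (F = -4190 + 12620 = 8430)
(F + O(-25, -150)) + 4793 = (8430 - 25*(169 - 150)) + 4793 = (8430 - 25*19) + 4793 = (8430 - 475) + 4793 = 7955 + 4793 = 12748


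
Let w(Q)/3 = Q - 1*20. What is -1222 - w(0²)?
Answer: -1162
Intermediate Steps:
w(Q) = -60 + 3*Q (w(Q) = 3*(Q - 1*20) = 3*(Q - 20) = 3*(-20 + Q) = -60 + 3*Q)
-1222 - w(0²) = -1222 - (-60 + 3*0²) = -1222 - (-60 + 3*0) = -1222 - (-60 + 0) = -1222 - 1*(-60) = -1222 + 60 = -1162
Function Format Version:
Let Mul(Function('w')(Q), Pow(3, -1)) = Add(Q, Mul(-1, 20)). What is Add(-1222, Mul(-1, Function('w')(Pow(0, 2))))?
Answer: -1162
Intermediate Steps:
Function('w')(Q) = Add(-60, Mul(3, Q)) (Function('w')(Q) = Mul(3, Add(Q, Mul(-1, 20))) = Mul(3, Add(Q, -20)) = Mul(3, Add(-20, Q)) = Add(-60, Mul(3, Q)))
Add(-1222, Mul(-1, Function('w')(Pow(0, 2)))) = Add(-1222, Mul(-1, Add(-60, Mul(3, Pow(0, 2))))) = Add(-1222, Mul(-1, Add(-60, Mul(3, 0)))) = Add(-1222, Mul(-1, Add(-60, 0))) = Add(-1222, Mul(-1, -60)) = Add(-1222, 60) = -1162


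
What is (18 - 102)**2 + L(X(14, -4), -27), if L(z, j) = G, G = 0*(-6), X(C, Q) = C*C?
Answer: 7056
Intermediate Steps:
X(C, Q) = C**2
G = 0
L(z, j) = 0
(18 - 102)**2 + L(X(14, -4), -27) = (18 - 102)**2 + 0 = (-84)**2 + 0 = 7056 + 0 = 7056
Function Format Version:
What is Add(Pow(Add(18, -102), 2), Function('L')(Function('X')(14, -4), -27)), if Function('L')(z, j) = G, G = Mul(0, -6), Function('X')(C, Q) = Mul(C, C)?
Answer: 7056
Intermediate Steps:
Function('X')(C, Q) = Pow(C, 2)
G = 0
Function('L')(z, j) = 0
Add(Pow(Add(18, -102), 2), Function('L')(Function('X')(14, -4), -27)) = Add(Pow(Add(18, -102), 2), 0) = Add(Pow(-84, 2), 0) = Add(7056, 0) = 7056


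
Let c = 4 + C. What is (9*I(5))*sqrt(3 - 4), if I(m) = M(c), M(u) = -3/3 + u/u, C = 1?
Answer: 0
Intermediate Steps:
c = 5 (c = 4 + 1 = 5)
M(u) = 0 (M(u) = -3*1/3 + 1 = -1 + 1 = 0)
I(m) = 0
(9*I(5))*sqrt(3 - 4) = (9*0)*sqrt(3 - 4) = 0*sqrt(-1) = 0*I = 0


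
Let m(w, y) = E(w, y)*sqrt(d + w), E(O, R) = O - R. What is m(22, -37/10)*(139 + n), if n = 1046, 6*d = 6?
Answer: 60909*sqrt(23)/2 ≈ 1.4605e+5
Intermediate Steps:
d = 1 (d = (1/6)*6 = 1)
m(w, y) = sqrt(1 + w)*(w - y) (m(w, y) = (w - y)*sqrt(1 + w) = sqrt(1 + w)*(w - y))
m(22, -37/10)*(139 + n) = (sqrt(1 + 22)*(22 - (-37)/10))*(139 + 1046) = (sqrt(23)*(22 - (-37)/10))*1185 = (sqrt(23)*(22 - 1*(-37/10)))*1185 = (sqrt(23)*(22 + 37/10))*1185 = (sqrt(23)*(257/10))*1185 = (257*sqrt(23)/10)*1185 = 60909*sqrt(23)/2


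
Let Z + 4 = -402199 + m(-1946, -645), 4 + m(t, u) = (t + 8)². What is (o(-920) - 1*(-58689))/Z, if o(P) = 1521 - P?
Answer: 61130/3353637 ≈ 0.018228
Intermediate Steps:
m(t, u) = -4 + (8 + t)² (m(t, u) = -4 + (t + 8)² = -4 + (8 + t)²)
Z = 3353637 (Z = -4 + (-402199 + (-4 + (8 - 1946)²)) = -4 + (-402199 + (-4 + (-1938)²)) = -4 + (-402199 + (-4 + 3755844)) = -4 + (-402199 + 3755840) = -4 + 3353641 = 3353637)
(o(-920) - 1*(-58689))/Z = ((1521 - 1*(-920)) - 1*(-58689))/3353637 = ((1521 + 920) + 58689)*(1/3353637) = (2441 + 58689)*(1/3353637) = 61130*(1/3353637) = 61130/3353637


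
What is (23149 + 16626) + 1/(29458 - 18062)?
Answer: 453275901/11396 ≈ 39775.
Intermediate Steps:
(23149 + 16626) + 1/(29458 - 18062) = 39775 + 1/11396 = 453275901/11396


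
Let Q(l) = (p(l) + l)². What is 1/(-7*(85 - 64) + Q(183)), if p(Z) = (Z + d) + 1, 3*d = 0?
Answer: 1/134542 ≈ 7.4326e-6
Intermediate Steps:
d = 0 (d = (⅓)*0 = 0)
p(Z) = 1 + Z (p(Z) = (Z + 0) + 1 = Z + 1 = 1 + Z)
Q(l) = (1 + 2*l)² (Q(l) = ((1 + l) + l)² = (1 + 2*l)²)
1/(-7*(85 - 64) + Q(183)) = 1/(-7*(85 - 64) + (1 + 2*183)²) = 1/(-7*21 + (1 + 366)²) = 1/(-147 + 367²) = 1/(-147 + 134689) = 1/134542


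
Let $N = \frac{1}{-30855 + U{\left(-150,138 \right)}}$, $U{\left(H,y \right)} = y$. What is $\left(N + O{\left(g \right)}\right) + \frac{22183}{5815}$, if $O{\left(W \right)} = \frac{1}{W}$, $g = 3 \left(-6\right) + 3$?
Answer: $\frac{669481439}{178619355} \approx 3.7481$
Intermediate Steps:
$N = - \frac{1}{30717}$ ($N = \frac{1}{-30855 + 138} = \frac{1}{-30717} = - \frac{1}{30717} \approx -3.2555 \cdot 10^{-5}$)
$g = -15$ ($g = -18 + 3 = -15$)
$\left(N + O{\left(g \right)}\right) + \frac{22183}{5815} = \left(- \frac{1}{30717} + \frac{1}{-15}\right) + \frac{22183}{5815} = \left(- \frac{1}{30717} - \frac{1}{15}\right) + 22183 \cdot \frac{1}{5815} = - \frac{10244}{153585} + \frac{22183}{5815} = \frac{669481439}{178619355}$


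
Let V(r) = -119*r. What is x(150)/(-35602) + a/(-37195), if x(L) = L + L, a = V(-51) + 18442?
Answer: -441899561/662108195 ≈ -0.66741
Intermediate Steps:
a = 24511 (a = -119*(-51) + 18442 = 6069 + 18442 = 24511)
x(L) = 2*L
x(150)/(-35602) + a/(-37195) = (2*150)/(-35602) + 24511/(-37195) = 300*(-1/35602) + 24511*(-1/37195) = -150/17801 - 24511/37195 = -441899561/662108195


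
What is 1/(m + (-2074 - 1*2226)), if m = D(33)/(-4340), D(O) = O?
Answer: -4340/18662033 ≈ -0.00023256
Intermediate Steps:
m = -33/4340 (m = 33/(-4340) = 33*(-1/4340) = -33/4340 ≈ -0.0076037)
1/(m + (-2074 - 1*2226)) = 1/(-33/4340 + (-2074 - 1*2226)) = 1/(-33/4340 + (-2074 - 2226)) = 1/(-33/4340 - 4300) = 1/(-18662033/4340) = -4340/18662033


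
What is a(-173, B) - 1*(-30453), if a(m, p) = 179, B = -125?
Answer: 30632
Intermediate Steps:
a(-173, B) - 1*(-30453) = 179 - 1*(-30453) = 179 + 30453 = 30632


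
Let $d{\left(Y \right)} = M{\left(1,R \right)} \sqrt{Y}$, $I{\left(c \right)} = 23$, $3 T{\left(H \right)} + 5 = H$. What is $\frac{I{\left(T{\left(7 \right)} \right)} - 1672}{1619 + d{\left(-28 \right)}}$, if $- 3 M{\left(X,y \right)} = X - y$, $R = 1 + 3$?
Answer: $- \frac{2669731}{2621189} + \frac{3298 i \sqrt{7}}{2621189} \approx -1.0185 + 0.0033289 i$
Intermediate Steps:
$R = 4$
$M{\left(X,y \right)} = - \frac{X}{3} + \frac{y}{3}$ ($M{\left(X,y \right)} = - \frac{X - y}{3} = - \frac{X}{3} + \frac{y}{3}$)
$T{\left(H \right)} = - \frac{5}{3} + \frac{H}{3}$
$d{\left(Y \right)} = \sqrt{Y}$ ($d{\left(Y \right)} = \left(\left(- \frac{1}{3}\right) 1 + \frac{1}{3} \cdot 4\right) \sqrt{Y} = \left(- \frac{1}{3} + \frac{4}{3}\right) \sqrt{Y} = 1 \sqrt{Y} = \sqrt{Y}$)
$\frac{I{\left(T{\left(7 \right)} \right)} - 1672}{1619 + d{\left(-28 \right)}} = \frac{23 - 1672}{1619 + \sqrt{-28}} = - \frac{1649}{1619 + 2 i \sqrt{7}}$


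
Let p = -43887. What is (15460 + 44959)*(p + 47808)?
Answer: 236902899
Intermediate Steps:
(15460 + 44959)*(p + 47808) = (15460 + 44959)*(-43887 + 47808) = 60419*3921 = 236902899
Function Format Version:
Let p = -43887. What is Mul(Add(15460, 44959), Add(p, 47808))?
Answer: 236902899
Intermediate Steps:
Mul(Add(15460, 44959), Add(p, 47808)) = Mul(Add(15460, 44959), Add(-43887, 47808)) = Mul(60419, 3921) = 236902899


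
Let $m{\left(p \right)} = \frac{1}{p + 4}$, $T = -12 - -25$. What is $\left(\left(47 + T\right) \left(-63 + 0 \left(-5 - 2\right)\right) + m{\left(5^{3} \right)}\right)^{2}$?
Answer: $\frac{237772289161}{16641} \approx 1.4288 \cdot 10^{7}$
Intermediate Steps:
$T = 13$ ($T = -12 + 25 = 13$)
$m{\left(p \right)} = \frac{1}{4 + p}$
$\left(\left(47 + T\right) \left(-63 + 0 \left(-5 - 2\right)\right) + m{\left(5^{3} \right)}\right)^{2} = \left(\left(47 + 13\right) \left(-63 + 0 \left(-5 - 2\right)\right) + \frac{1}{4 + 5^{3}}\right)^{2} = \left(60 \left(-63 + 0 \left(-7\right)\right) + \frac{1}{4 + 125}\right)^{2} = \left(60 \left(-63 + 0\right) + \frac{1}{129}\right)^{2} = \left(60 \left(-63\right) + \frac{1}{129}\right)^{2} = \left(-3780 + \frac{1}{129}\right)^{2} = \left(- \frac{487619}{129}\right)^{2} = \frac{237772289161}{16641}$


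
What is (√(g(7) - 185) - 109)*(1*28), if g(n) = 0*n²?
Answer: -3052 + 28*I*√185 ≈ -3052.0 + 380.84*I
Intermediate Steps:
g(n) = 0
(√(g(7) - 185) - 109)*(1*28) = (√(0 - 185) - 109)*(1*28) = (√(-185) - 109)*28 = (I*√185 - 109)*28 = (-109 + I*√185)*28 = -3052 + 28*I*√185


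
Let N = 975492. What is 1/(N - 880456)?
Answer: 1/95036 ≈ 1.0522e-5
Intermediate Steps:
1/(N - 880456) = 1/(975492 - 880456) = 1/95036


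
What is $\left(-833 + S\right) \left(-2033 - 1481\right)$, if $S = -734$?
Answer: $5506438$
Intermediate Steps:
$\left(-833 + S\right) \left(-2033 - 1481\right) = \left(-833 - 734\right) \left(-2033 - 1481\right) = \left(-1567\right) \left(-3514\right) = 5506438$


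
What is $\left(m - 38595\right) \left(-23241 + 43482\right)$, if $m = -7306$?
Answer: $-929082141$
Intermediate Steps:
$\left(m - 38595\right) \left(-23241 + 43482\right) = \left(-7306 - 38595\right) \left(-23241 + 43482\right) = \left(-45901\right) 20241 = -929082141$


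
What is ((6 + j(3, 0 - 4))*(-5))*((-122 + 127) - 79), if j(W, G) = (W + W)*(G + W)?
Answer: 0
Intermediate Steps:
j(W, G) = 2*W*(G + W) (j(W, G) = (2*W)*(G + W) = 2*W*(G + W))
((6 + j(3, 0 - 4))*(-5))*((-122 + 127) - 79) = ((6 + 2*3*((0 - 4) + 3))*(-5))*((-122 + 127) - 79) = ((6 + 2*3*(-4 + 3))*(-5))*(5 - 79) = ((6 + 2*3*(-1))*(-5))*(-74) = ((6 - 6)*(-5))*(-74) = (0*(-5))*(-74) = 0*(-74) = 0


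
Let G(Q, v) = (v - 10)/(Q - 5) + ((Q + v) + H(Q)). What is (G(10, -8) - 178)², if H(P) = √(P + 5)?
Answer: 806779/25 - 1796*√15/5 ≈ 30880.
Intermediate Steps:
H(P) = √(5 + P)
G(Q, v) = Q + v + √(5 + Q) + (-10 + v)/(-5 + Q) (G(Q, v) = (v - 10)/(Q - 5) + ((Q + v) + √(5 + Q)) = (-10 + v)/(-5 + Q) + (Q + v + √(5 + Q)) = Q + v + √(5 + Q) + (-10 + v)/(-5 + Q))
(G(10, -8) - 178)² = ((-10 + 10² - 5*10 - 5*√(5 + 10) - 4*(-8) + 10*(-8) + 10*√(5 + 10))/(-5 + 10) - 178)² = ((-10 + 100 - 50 - 5*√15 + 32 - 80 + 10*√15)/5 - 178)² = ((-8 + 5*√15)/5 - 178)² = ((-8/5 + √15) - 178)² = (-898/5 + √15)²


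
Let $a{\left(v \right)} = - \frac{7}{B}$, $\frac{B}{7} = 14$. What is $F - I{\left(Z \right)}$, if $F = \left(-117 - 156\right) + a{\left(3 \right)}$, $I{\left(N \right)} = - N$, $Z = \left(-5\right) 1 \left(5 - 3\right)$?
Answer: $- \frac{3963}{14} \approx -283.07$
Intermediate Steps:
$B = 98$ ($B = 7 \cdot 14 = 98$)
$a{\left(v \right)} = - \frac{1}{14}$ ($a{\left(v \right)} = - \frac{7}{98} = \left(-7\right) \frac{1}{98} = - \frac{1}{14}$)
$Z = -10$ ($Z = \left(-5\right) 2 = -10$)
$F = - \frac{3823}{14}$ ($F = \left(-117 - 156\right) - \frac{1}{14} = -273 - \frac{1}{14} = - \frac{3823}{14} \approx -273.07$)
$F - I{\left(Z \right)} = - \frac{3823}{14} - \left(-1\right) \left(-10\right) = - \frac{3823}{14} - 10 = - \frac{3963}{14}$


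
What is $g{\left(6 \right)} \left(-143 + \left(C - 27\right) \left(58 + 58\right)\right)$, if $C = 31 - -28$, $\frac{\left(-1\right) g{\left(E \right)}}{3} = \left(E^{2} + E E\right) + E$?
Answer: $-835146$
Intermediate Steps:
$g{\left(E \right)} = - 6 E^{2} - 3 E$ ($g{\left(E \right)} = - 3 \left(\left(E^{2} + E E\right) + E\right) = - 3 \left(\left(E^{2} + E^{2}\right) + E\right) = - 3 \left(2 E^{2} + E\right) = - 3 \left(E + 2 E^{2}\right) = - 6 E^{2} - 3 E$)
$C = 59$ ($C = 31 + 28 = 59$)
$g{\left(6 \right)} \left(-143 + \left(C - 27\right) \left(58 + 58\right)\right) = \left(-3\right) 6 \left(1 + 2 \cdot 6\right) \left(-143 + \left(59 - 27\right) \left(58 + 58\right)\right) = \left(-3\right) 6 \left(1 + 12\right) \left(-143 + 32 \cdot 116\right) = \left(-3\right) 6 \cdot 13 \left(-143 + 3712\right) = \left(-234\right) 3569 = -835146$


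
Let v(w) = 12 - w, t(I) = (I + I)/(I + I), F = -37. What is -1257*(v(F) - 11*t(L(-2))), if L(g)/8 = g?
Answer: -47766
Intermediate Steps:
L(g) = 8*g
t(I) = 1 (t(I) = (2*I)/((2*I)) = (2*I)*(1/(2*I)) = 1)
-1257*(v(F) - 11*t(L(-2))) = -1257*((12 - 1*(-37)) - 11*1) = -1257*((12 + 37) - 11) = -1257*(49 - 11) = -1257*38 = -47766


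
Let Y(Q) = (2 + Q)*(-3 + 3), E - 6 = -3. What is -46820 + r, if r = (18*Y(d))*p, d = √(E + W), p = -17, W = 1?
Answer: -46820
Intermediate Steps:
E = 3 (E = 6 - 3 = 3)
d = 2 (d = √(3 + 1) = √4 = 2)
Y(Q) = 0 (Y(Q) = (2 + Q)*0 = 0)
r = 0 (r = (18*0)*(-17) = 0*(-17) = 0)
-46820 + r = -46820 + 0 = -46820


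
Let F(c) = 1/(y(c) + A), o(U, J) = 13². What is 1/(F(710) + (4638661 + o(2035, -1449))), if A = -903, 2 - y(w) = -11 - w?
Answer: 180/834989399 ≈ 2.1557e-7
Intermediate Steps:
o(U, J) = 169
y(w) = 13 + w (y(w) = 2 - (-11 - w) = 2 + (11 + w) = 13 + w)
F(c) = 1/(-890 + c) (F(c) = 1/((13 + c) - 903) = 1/(-890 + c))
1/(F(710) + (4638661 + o(2035, -1449))) = 1/(1/(-890 + 710) + (4638661 + 169)) = 1/(1/(-180) + 4638830) = 1/(-1/180 + 4638830) = 1/(834989399/180) = 180/834989399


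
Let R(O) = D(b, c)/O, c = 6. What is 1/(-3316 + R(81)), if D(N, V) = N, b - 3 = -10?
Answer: -81/268603 ≈ -0.00030156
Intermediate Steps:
b = -7 (b = 3 - 10 = -7)
R(O) = -7/O
1/(-3316 + R(81)) = 1/(-3316 - 7/81) = 1/(-268603/81) = -81/268603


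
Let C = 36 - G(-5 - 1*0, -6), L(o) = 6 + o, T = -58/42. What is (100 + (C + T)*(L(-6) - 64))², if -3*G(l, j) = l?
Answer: 1779827344/441 ≈ 4.0359e+6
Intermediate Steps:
T = -29/21 (T = -58*1/42 = -29/21 ≈ -1.3810)
G(l, j) = -l/3
C = 103/3 (C = 36 - (-1)*(-5 - 1*0)/3 = 36 - (-1)*(-5 + 0)/3 = 36 - (-1)*(-5)/3 = 36 - 1*5/3 = 36 - 5/3 = 103/3 ≈ 34.333)
(100 + (C + T)*(L(-6) - 64))² = (100 + (103/3 - 29/21)*((6 - 6) - 64))² = (100 + 692*(0 - 64)/21)² = (100 + (692/21)*(-64))² = (100 - 44288/21)² = (-42188/21)² = 1779827344/441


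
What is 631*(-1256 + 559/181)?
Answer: -143096287/181 ≈ -7.9059e+5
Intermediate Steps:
631*(-1256 + 559/181) = 631*(-226777/181) = -143096287/181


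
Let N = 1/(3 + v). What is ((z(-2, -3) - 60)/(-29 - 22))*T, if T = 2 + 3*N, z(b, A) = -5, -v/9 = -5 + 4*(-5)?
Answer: 195/76 ≈ 2.5658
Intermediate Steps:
v = 225 (v = -9*(-5 + 4*(-5)) = -9*(-5 - 20) = -9*(-25) = 225)
N = 1/228 (N = 1/(3 + 225) = 1/228 ≈ 0.0043860)
T = 153/76 (T = 2 + 3*(1/228) = 2 + 1/76 = 153/76 ≈ 2.0132)
((z(-2, -3) - 60)/(-29 - 22))*T = ((-5 - 60)/(-29 - 22))*(153/76) = -65/(-51)*(153/76) = -65*(-1/51)*(153/76) = (65/51)*(153/76) = 195/76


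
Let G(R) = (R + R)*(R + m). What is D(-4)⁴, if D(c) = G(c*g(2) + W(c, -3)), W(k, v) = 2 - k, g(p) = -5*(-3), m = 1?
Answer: 1073491228958976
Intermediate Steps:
g(p) = 15
G(R) = 2*R*(1 + R) (G(R) = (R + R)*(R + 1) = (2*R)*(1 + R) = 2*R*(1 + R))
D(c) = 2*(2 + 14*c)*(3 + 14*c) (D(c) = 2*(c*15 + (2 - c))*(1 + (c*15 + (2 - c))) = 2*(15*c + (2 - c))*(1 + (15*c + (2 - c))) = 2*(2 + 14*c)*(1 + (2 + 14*c)) = 2*(2 + 14*c)*(3 + 14*c))
D(-4)⁴ = (12 + 140*(-4) + 392*(-4)²)⁴ = (12 - 560 + 392*16)⁴ = (12 - 560 + 6272)⁴ = 5724⁴ = 1073491228958976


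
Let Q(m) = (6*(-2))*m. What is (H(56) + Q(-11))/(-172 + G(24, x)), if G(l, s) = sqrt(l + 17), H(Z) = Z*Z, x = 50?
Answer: -562096/29543 - 3268*sqrt(41)/29543 ≈ -19.735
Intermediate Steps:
Q(m) = -12*m
H(Z) = Z**2
G(l, s) = sqrt(17 + l)
(H(56) + Q(-11))/(-172 + G(24, x)) = (56**2 - 12*(-11))/(-172 + sqrt(17 + 24)) = (3136 + 132)/(-172 + sqrt(41)) = 3268/(-172 + sqrt(41))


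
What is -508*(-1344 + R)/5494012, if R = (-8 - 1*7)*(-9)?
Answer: 153543/1373503 ≈ 0.11179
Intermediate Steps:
R = 135 (R = (-8 - 7)*(-9) = -15*(-9) = 135)
-508*(-1344 + R)/5494012 = -508*(-1344 + 135)/5494012 = -508*(-1209)*(1/5494012) = 614172*(1/5494012) = 153543/1373503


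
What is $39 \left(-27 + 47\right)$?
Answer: $780$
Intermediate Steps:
$39 \left(-27 + 47\right) = 39 \cdot 20 = 780$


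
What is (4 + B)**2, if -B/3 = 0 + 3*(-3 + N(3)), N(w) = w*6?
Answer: 17161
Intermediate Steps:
N(w) = 6*w
B = -135 (B = -3*(0 + 3*(-3 + 6*3)) = -3*(0 + 3*(-3 + 18)) = -3*(0 + 3*15) = -3*(0 + 45) = -3*45 = -135)
(4 + B)**2 = (4 - 135)**2 = (-131)**2 = 17161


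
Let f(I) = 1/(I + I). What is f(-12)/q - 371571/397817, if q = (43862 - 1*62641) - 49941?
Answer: -612824221063/656111621760 ≈ -0.93402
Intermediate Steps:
q = -68720 (q = (43862 - 62641) - 49941 = -18779 - 49941 = -68720)
f(I) = 1/(2*I)
f(-12)/q - 371571/397817 = ((½)/(-12))/(-68720) - 371571/397817 = ((½)*(-1/12))*(-1/68720) - 371571*1/397817 = -1/24*(-1/68720) - 371571/397817 = 1/1649280 - 371571/397817 = -612824221063/656111621760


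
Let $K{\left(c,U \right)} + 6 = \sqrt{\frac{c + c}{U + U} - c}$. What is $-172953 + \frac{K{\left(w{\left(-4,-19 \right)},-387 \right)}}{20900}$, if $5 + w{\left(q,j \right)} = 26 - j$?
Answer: $- \frac{1807358853}{10450} + \frac{i \sqrt{41710}}{674025} \approx -1.7295 \cdot 10^{5} + 0.000303 i$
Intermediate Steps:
$w{\left(q,j \right)} = 21 - j$ ($w{\left(q,j \right)} = -5 - \left(-26 + j\right) = 21 - j$)
$K{\left(c,U \right)} = -6 + \sqrt{- c + \frac{c}{U}}$ ($K{\left(c,U \right)} = -6 + \sqrt{\frac{c + c}{U + U} - c} = -6 + \sqrt{\frac{2 c}{2 U} - c} = -6 + \sqrt{2 c \frac{1}{2 U} - c} = -6 + \sqrt{\frac{c}{U} - c} = -6 + \sqrt{- c + \frac{c}{U}}$)
$-172953 + \frac{K{\left(w{\left(-4,-19 \right)},-387 \right)}}{20900} = -172953 + \frac{-6 + \sqrt{- (21 - -19) + \frac{21 - -19}{-387}}}{20900} = -172953 + \left(-6 + \sqrt{- (21 + 19) + \left(21 + 19\right) \left(- \frac{1}{387}\right)}\right) \frac{1}{20900} = -172953 + \left(-6 + \sqrt{\left(-1\right) 40 + 40 \left(- \frac{1}{387}\right)}\right) \frac{1}{20900} = -172953 + \left(-6 + \sqrt{-40 - \frac{40}{387}}\right) \frac{1}{20900} = -172953 + \left(-6 + \sqrt{- \frac{15520}{387}}\right) \frac{1}{20900} = -172953 + \left(-6 + \frac{4 i \sqrt{41710}}{129}\right) \frac{1}{20900} = -172953 - \left(\frac{3}{10450} - \frac{i \sqrt{41710}}{674025}\right) = - \frac{1807358853}{10450} + \frac{i \sqrt{41710}}{674025}$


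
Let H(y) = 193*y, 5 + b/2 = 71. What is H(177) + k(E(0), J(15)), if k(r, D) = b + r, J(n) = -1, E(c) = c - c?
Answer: 34293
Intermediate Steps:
b = 132 (b = -10 + 2*71 = -10 + 142 = 132)
E(c) = 0
k(r, D) = 132 + r
H(177) + k(E(0), J(15)) = 193*177 + (132 + 0) = 34161 + 132 = 34293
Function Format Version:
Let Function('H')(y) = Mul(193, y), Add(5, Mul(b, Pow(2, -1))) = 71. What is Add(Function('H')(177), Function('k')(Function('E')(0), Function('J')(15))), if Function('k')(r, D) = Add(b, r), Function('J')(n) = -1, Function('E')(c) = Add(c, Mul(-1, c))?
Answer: 34293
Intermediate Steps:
b = 132 (b = Add(-10, Mul(2, 71)) = Add(-10, 142) = 132)
Function('E')(c) = 0
Function('k')(r, D) = Add(132, r)
Add(Function('H')(177), Function('k')(Function('E')(0), Function('J')(15))) = Add(Mul(193, 177), Add(132, 0)) = Add(34161, 132) = 34293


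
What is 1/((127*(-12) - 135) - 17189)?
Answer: -1/18848 ≈ -5.3056e-5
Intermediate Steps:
1/((127*(-12) - 135) - 17189) = 1/((-1524 - 135) - 17189) = 1/(-1659 - 17189) = 1/(-18848) = -1/18848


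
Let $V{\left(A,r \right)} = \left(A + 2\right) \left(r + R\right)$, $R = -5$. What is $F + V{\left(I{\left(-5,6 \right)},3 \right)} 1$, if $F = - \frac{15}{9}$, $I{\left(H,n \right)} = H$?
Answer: $\frac{13}{3} \approx 4.3333$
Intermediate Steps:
$F = - \frac{5}{3}$ ($F = \left(-15\right) \frac{1}{9} = - \frac{5}{3} \approx -1.6667$)
$V{\left(A,r \right)} = \left(-5 + r\right) \left(2 + A\right)$ ($V{\left(A,r \right)} = \left(A + 2\right) \left(r - 5\right) = \left(2 + A\right) \left(-5 + r\right) = \left(-5 + r\right) \left(2 + A\right)$)
$F + V{\left(I{\left(-5,6 \right)},3 \right)} 1 = - \frac{5}{3} + \left(-10 - -25 + 2 \cdot 3 - 15\right) 1 = - \frac{5}{3} + \left(-10 + 25 + 6 - 15\right) 1 = - \frac{5}{3} + 6 \cdot 1 = - \frac{5}{3} + 6 = \frac{13}{3}$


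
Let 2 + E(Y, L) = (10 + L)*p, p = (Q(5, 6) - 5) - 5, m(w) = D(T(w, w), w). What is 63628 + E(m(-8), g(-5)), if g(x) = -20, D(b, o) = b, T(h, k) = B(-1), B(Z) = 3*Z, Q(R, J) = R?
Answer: 63676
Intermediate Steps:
T(h, k) = -3 (T(h, k) = 3*(-1) = -3)
m(w) = -3
p = -5 (p = (5 - 5) - 5 = 0 - 5 = -5)
E(Y, L) = -52 - 5*L (E(Y, L) = -2 + (10 + L)*(-5) = -2 + (-50 - 5*L) = -52 - 5*L)
63628 + E(m(-8), g(-5)) = 63628 + (-52 - 5*(-20)) = 63628 + (-52 + 100) = 63628 + 48 = 63676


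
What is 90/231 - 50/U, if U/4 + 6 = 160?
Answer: 95/308 ≈ 0.30844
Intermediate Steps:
U = 616 (U = -24 + 4*160 = -24 + 640 = 616)
90/231 - 50/U = 90/231 - 50/616 = 90*(1/231) - 50*1/616 = 30/77 - 25/308 = 95/308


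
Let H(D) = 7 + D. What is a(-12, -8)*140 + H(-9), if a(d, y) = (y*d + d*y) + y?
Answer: 25758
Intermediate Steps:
a(d, y) = y + 2*d*y (a(d, y) = (d*y + d*y) + y = 2*d*y + y = y + 2*d*y)
a(-12, -8)*140 + H(-9) = -8*(1 + 2*(-12))*140 + (7 - 9) = -8*(1 - 24)*140 - 2 = -8*(-23)*140 - 2 = 184*140 - 2 = 25760 - 2 = 25758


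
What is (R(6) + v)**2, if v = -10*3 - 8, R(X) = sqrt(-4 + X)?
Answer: (38 - sqrt(2))**2 ≈ 1338.5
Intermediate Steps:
v = -38 (v = -30 - 8 = -38)
(R(6) + v)**2 = (sqrt(-4 + 6) - 38)**2 = (sqrt(2) - 38)**2 = (-38 + sqrt(2))**2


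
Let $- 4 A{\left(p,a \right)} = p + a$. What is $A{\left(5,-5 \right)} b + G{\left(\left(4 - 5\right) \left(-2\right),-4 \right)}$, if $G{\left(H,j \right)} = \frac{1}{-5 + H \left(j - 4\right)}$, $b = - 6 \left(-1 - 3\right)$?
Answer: $- \frac{1}{21} \approx -0.047619$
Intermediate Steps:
$b = 24$ ($b = \left(-6\right) \left(-4\right) = 24$)
$A{\left(p,a \right)} = - \frac{a}{4} - \frac{p}{4}$ ($A{\left(p,a \right)} = - \frac{p + a}{4} = - \frac{a + p}{4} = - \frac{a}{4} - \frac{p}{4}$)
$G{\left(H,j \right)} = \frac{1}{-5 + H \left(-4 + j\right)}$
$A{\left(5,-5 \right)} b + G{\left(\left(4 - 5\right) \left(-2\right),-4 \right)} = \left(\left(- \frac{1}{4}\right) \left(-5\right) - \frac{5}{4}\right) 24 + \frac{1}{-5 - 4 \left(4 - 5\right) \left(-2\right) + \left(4 - 5\right) \left(-2\right) \left(-4\right)} = \left(\frac{5}{4} - \frac{5}{4}\right) 24 + \frac{1}{-5 - 4 \left(\left(-1\right) \left(-2\right)\right) + \left(-1\right) \left(-2\right) \left(-4\right)} = 0 \cdot 24 + \frac{1}{-5 - 8 + 2 \left(-4\right)} = 0 + \frac{1}{-5 - 8 - 8} = 0 + \frac{1}{-21} = 0 - \frac{1}{21} = - \frac{1}{21}$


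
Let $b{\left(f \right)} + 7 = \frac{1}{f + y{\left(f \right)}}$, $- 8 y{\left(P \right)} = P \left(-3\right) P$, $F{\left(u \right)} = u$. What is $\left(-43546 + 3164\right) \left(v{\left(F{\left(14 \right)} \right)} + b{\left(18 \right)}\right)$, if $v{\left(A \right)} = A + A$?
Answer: $- \frac{236678902}{279} \approx -8.4831 \cdot 10^{5}$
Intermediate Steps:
$v{\left(A \right)} = 2 A$
$y{\left(P \right)} = \frac{3 P^{2}}{8}$ ($y{\left(P \right)} = - \frac{P \left(-3\right) P}{8} = - \frac{- 3 P P}{8} = - \frac{\left(-3\right) P^{2}}{8} = \frac{3 P^{2}}{8}$)
$b{\left(f \right)} = -7 + \frac{1}{f + \frac{3 f^{2}}{8}}$
$\left(-43546 + 3164\right) \left(v{\left(F{\left(14 \right)} \right)} + b{\left(18 \right)}\right) = \left(-43546 + 3164\right) \left(2 \cdot 14 + \frac{8 - 1008 - 21 \cdot 18^{2}}{18 \left(8 + 3 \cdot 18\right)}\right) = - 40382 \left(28 + \frac{8 - 1008 - 6804}{18 \left(8 + 54\right)}\right) = - 40382 \left(28 + \frac{8 - 1008 - 6804}{18 \cdot 62}\right) = - 40382 \left(28 + \frac{1}{18} \cdot \frac{1}{62} \left(-7804\right)\right) = - 40382 \left(28 - \frac{1951}{279}\right) = \left(-40382\right) \frac{5861}{279} = - \frac{236678902}{279}$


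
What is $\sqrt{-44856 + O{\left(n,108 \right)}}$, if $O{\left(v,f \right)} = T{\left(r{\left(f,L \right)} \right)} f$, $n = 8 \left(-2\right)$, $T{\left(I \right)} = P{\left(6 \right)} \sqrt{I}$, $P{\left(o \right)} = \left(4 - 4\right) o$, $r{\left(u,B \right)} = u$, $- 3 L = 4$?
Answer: $6 i \sqrt{1246} \approx 211.79 i$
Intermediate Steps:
$L = - \frac{4}{3}$ ($L = \left(- \frac{1}{3}\right) 4 = - \frac{4}{3} \approx -1.3333$)
$P{\left(o \right)} = 0$ ($P{\left(o \right)} = 0 o = 0$)
$T{\left(I \right)} = 0$ ($T{\left(I \right)} = 0 \sqrt{I} = 0$)
$n = -16$
$O{\left(v,f \right)} = 0$ ($O{\left(v,f \right)} = 0 f = 0$)
$\sqrt{-44856 + O{\left(n,108 \right)}} = \sqrt{-44856 + 0} = \sqrt{-44856} = 6 i \sqrt{1246}$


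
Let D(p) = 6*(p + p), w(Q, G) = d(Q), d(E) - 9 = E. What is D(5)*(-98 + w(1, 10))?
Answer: -5280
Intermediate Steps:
d(E) = 9 + E
w(Q, G) = 9 + Q
D(p) = 12*p (D(p) = 6*(2*p) = 12*p)
D(5)*(-98 + w(1, 10)) = (12*5)*(-98 + (9 + 1)) = 60*(-98 + 10) = 60*(-88) = -5280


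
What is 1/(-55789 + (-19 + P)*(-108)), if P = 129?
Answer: -1/67669 ≈ -1.4778e-5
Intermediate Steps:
1/(-55789 + (-19 + P)*(-108)) = 1/(-55789 + (-19 + 129)*(-108)) = 1/(-55789 + 110*(-108)) = 1/(-55789 - 11880) = 1/(-67669) = -1/67669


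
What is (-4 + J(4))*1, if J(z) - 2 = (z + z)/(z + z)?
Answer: -1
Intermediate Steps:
J(z) = 3 (J(z) = 2 + (z + z)/(z + z) = 2 + (2*z)/((2*z)) = 2 + (2*z)*(1/(2*z)) = 2 + 1 = 3)
(-4 + J(4))*1 = (-4 + 3)*1 = -1*1 = -1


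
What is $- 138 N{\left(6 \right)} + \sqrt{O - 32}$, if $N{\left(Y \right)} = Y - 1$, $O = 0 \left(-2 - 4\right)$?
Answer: $-690 + 4 i \sqrt{2} \approx -690.0 + 5.6569 i$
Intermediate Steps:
$O = 0$ ($O = 0 \left(-6\right) = 0$)
$N{\left(Y \right)} = -1 + Y$ ($N{\left(Y \right)} = Y - 1 = -1 + Y$)
$- 138 N{\left(6 \right)} + \sqrt{O - 32} = - 138 \left(-1 + 6\right) + \sqrt{0 - 32} = \left(-138\right) 5 + \sqrt{-32} = -690 + 4 i \sqrt{2}$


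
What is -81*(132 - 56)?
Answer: -6156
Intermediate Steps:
-81*(132 - 56) = -81*76 = -6156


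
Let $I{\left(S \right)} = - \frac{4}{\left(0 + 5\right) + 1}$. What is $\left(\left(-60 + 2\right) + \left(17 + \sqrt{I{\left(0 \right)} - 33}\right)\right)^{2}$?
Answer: $\frac{\left(123 - i \sqrt{303}\right)^{2}}{9} \approx 1647.3 - 475.79 i$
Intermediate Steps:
$I{\left(S \right)} = - \frac{2}{3}$ ($I{\left(S \right)} = - \frac{4}{5 + 1} = - \frac{4}{6} = \left(-4\right) \frac{1}{6} = - \frac{2}{3}$)
$\left(\left(-60 + 2\right) + \left(17 + \sqrt{I{\left(0 \right)} - 33}\right)\right)^{2} = \left(\left(-60 + 2\right) + \left(17 + \sqrt{- \frac{2}{3} - 33}\right)\right)^{2} = \left(-58 + \left(17 + \sqrt{- \frac{101}{3}}\right)\right)^{2} = \left(-58 + \left(17 + \frac{i \sqrt{303}}{3}\right)\right)^{2} = \left(-41 + \frac{i \sqrt{303}}{3}\right)^{2}$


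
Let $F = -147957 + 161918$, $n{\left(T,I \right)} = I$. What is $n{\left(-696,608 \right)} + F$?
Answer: $14569$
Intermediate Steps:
$F = 13961$
$n{\left(-696,608 \right)} + F = 608 + 13961 = 14569$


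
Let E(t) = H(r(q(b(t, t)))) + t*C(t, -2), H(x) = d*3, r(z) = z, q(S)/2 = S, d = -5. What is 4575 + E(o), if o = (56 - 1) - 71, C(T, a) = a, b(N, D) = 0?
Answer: 4592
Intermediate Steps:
q(S) = 2*S
H(x) = -15 (H(x) = -5*3 = -15)
o = -16 (o = 55 - 71 = -16)
E(t) = -15 - 2*t (E(t) = -15 + t*(-2) = -15 - 2*t)
4575 + E(o) = 4575 + (-15 - 2*(-16)) = 4575 + (-15 + 32) = 4575 + 17 = 4592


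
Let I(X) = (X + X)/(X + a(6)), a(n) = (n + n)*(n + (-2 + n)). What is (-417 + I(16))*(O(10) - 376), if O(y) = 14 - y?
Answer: 2635620/17 ≈ 1.5504e+5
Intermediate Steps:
a(n) = 2*n*(-2 + 2*n) (a(n) = (2*n)*(-2 + 2*n) = 2*n*(-2 + 2*n))
I(X) = 2*X/(120 + X) (I(X) = (X + X)/(X + 4*6*(-1 + 6)) = (2*X)/(X + 4*6*5) = (2*X)/(X + 120) = (2*X)/(120 + X) = 2*X/(120 + X))
(-417 + I(16))*(O(10) - 376) = (-417 + 2*16/(120 + 16))*((14 - 1*10) - 376) = (-417 + 2*16/136)*((14 - 10) - 376) = (-417 + 2*16*(1/136))*(4 - 376) = (-417 + 4/17)*(-372) = -7085/17*(-372) = 2635620/17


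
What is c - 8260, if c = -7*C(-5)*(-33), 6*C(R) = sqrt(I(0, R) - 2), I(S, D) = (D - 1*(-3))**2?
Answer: -8260 + 77*sqrt(2)/2 ≈ -8205.5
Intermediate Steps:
I(S, D) = (3 + D)**2 (I(S, D) = (D + 3)**2 = (3 + D)**2)
C(R) = sqrt(-2 + (3 + R)**2)/6 (C(R) = sqrt((3 + R)**2 - 2)/6 = sqrt(-2 + (3 + R)**2)/6)
c = 77*sqrt(2)/2 (c = -7*sqrt(-2 + (3 - 5)**2)/6*(-33) = -7*sqrt(-2 + (-2)**2)/6*(-33) = -7*sqrt(-2 + 4)/6*(-33) = -7*sqrt(2)/6*(-33) = 77*sqrt(2)/2 ≈ 54.447)
c - 8260 = 77*sqrt(2)/2 - 8260 = -8260 + 77*sqrt(2)/2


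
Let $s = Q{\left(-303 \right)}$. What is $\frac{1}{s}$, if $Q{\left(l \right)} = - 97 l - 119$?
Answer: $\frac{1}{29272} \approx 3.4162 \cdot 10^{-5}$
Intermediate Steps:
$Q{\left(l \right)} = -119 - 97 l$
$s = 29272$ ($s = -119 - -29391 = -119 + 29391 = 29272$)
$\frac{1}{s} = \frac{1}{29272}$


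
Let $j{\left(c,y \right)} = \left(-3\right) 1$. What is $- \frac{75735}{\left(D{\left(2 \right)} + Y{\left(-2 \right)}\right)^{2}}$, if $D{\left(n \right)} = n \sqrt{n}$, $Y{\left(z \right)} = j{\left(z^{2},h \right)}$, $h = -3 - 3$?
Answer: $-1287495 - 908820 \sqrt{2} \approx -2.5728 \cdot 10^{6}$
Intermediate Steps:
$h = -6$ ($h = -3 - 3 = -6$)
$j{\left(c,y \right)} = -3$
$Y{\left(z \right)} = -3$
$D{\left(n \right)} = n^{\frac{3}{2}}$
$- \frac{75735}{\left(D{\left(2 \right)} + Y{\left(-2 \right)}\right)^{2}} = - \frac{75735}{\left(2^{\frac{3}{2}} - 3\right)^{2}} = - \frac{75735}{\left(2 \sqrt{2} - 3\right)^{2}} = - \frac{75735}{\left(-3 + 2 \sqrt{2}\right)^{2}}$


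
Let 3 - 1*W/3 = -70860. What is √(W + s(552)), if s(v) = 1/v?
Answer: √16194179802/276 ≈ 461.07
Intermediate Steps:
W = 212589 (W = 9 - 3*(-70860) = 9 + 212580 = 212589)
√(W + s(552)) = √(212589 + 1/552) = √(117349129/552) = √16194179802/276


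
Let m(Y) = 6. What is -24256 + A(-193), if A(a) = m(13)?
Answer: -24250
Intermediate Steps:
A(a) = 6
-24256 + A(-193) = -24256 + 6 = -24250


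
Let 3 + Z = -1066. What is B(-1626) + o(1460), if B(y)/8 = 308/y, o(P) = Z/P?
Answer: -2667817/1186980 ≈ -2.2476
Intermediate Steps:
Z = -1069 (Z = -3 - 1066 = -1069)
o(P) = -1069/P
B(y) = 2464/y (B(y) = 8*(308/y) = 2464/y)
B(-1626) + o(1460) = 2464/(-1626) - 1069/1460 = 2464*(-1/1626) - 1069*1/1460 = -1232/813 - 1069/1460 = -2667817/1186980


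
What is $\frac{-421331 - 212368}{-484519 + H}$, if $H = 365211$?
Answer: $\frac{633699}{119308} \approx 5.3115$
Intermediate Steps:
$\frac{-421331 - 212368}{-484519 + H} = \frac{-421331 - 212368}{-484519 + 365211} = - \frac{633699}{-119308} = \left(-633699\right) \left(- \frac{1}{119308}\right) = \frac{633699}{119308}$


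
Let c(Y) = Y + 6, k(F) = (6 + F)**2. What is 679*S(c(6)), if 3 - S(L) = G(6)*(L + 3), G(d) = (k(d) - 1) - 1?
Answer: -1444233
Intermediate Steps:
G(d) = -2 + (6 + d)**2 (G(d) = ((6 + d)**2 - 1) - 1 = (-1 + (6 + d)**2) - 1 = -2 + (6 + d)**2)
c(Y) = 6 + Y
S(L) = -423 - 142*L (S(L) = 3 - (-2 + (6 + 6)**2)*(L + 3) = 3 - (-2 + 12**2)*(3 + L) = 3 - (-2 + 144)*(3 + L) = 3 - 142*(3 + L) = 3 - (426 + 142*L) = 3 + (-426 - 142*L) = -423 - 142*L)
679*S(c(6)) = 679*(-423 - 142*(6 + 6)) = 679*(-423 - 142*12) = 679*(-423 - 1704) = 679*(-2127) = -1444233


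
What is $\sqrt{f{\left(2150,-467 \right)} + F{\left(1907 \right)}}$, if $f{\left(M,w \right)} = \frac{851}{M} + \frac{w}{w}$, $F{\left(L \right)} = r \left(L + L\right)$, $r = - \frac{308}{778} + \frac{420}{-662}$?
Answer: $\frac{i \sqrt{12041871665512808634}}{55366370} \approx 62.676 i$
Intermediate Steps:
$r = - \frac{132664}{128759}$ ($r = \left(-308\right) \frac{1}{778} + 420 \left(- \frac{1}{662}\right) = - \frac{154}{389} - \frac{210}{331} = - \frac{132664}{128759} \approx -1.0303$)
$F{\left(L \right)} = - \frac{265328 L}{128759}$ ($F{\left(L \right)} = - \frac{132664 \left(L + L\right)}{128759} = - \frac{132664 \cdot 2 L}{128759} = - \frac{265328 L}{128759}$)
$f{\left(M,w \right)} = 1 + \frac{851}{M}$ ($f{\left(M,w \right)} = \frac{851}{M} + 1 = 1 + \frac{851}{M}$)
$\sqrt{f{\left(2150,-467 \right)} + F{\left(1907 \right)}} = \sqrt{\frac{851 + 2150}{2150} - \frac{505980496}{128759}} = \sqrt{\frac{1}{2150} \cdot 3001 - \frac{505980496}{128759}} = \sqrt{\frac{3001}{2150} - \frac{505980496}{128759}} = \sqrt{- \frac{1087471660641}{276831850}} = \frac{i \sqrt{12041871665512808634}}{55366370}$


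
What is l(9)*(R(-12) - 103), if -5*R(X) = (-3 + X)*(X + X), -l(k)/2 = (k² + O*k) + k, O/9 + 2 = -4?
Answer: -138600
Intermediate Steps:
O = -54 (O = -18 + 9*(-4) = -18 - 36 = -54)
l(k) = -2*k² + 106*k (l(k) = -2*((k² - 54*k) + k) = -2*(k² - 53*k) = -2*k² + 106*k)
R(X) = -2*X*(-3 + X)/5 (R(X) = -(-3 + X)*(X + X)/5 = -(-3 + X)*2*X/5 = -2*X*(-3 + X)/5)
l(9)*(R(-12) - 103) = (2*9*(53 - 1*9))*((⅖)*(-12)*(3 - 1*(-12)) - 103) = (2*9*(53 - 9))*((⅖)*(-12)*(3 + 12) - 103) = (2*9*44)*((⅖)*(-12)*15 - 103) = 792*(-72 - 103) = 792*(-175) = -138600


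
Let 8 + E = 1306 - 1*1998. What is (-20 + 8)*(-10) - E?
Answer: 820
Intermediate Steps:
E = -700 (E = -8 + (1306 - 1*1998) = -8 + (1306 - 1998) = -8 - 692 = -700)
(-20 + 8)*(-10) - E = (-20 + 8)*(-10) - 1*(-700) = -12*(-10) + 700 = 120 + 700 = 820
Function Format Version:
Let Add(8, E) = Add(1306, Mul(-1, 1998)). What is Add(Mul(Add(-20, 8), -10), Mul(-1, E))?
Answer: 820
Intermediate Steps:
E = -700 (E = Add(-8, Add(1306, Mul(-1, 1998))) = Add(-8, Add(1306, -1998)) = Add(-8, -692) = -700)
Add(Mul(Add(-20, 8), -10), Mul(-1, E)) = Add(Mul(Add(-20, 8), -10), Mul(-1, -700)) = Add(Mul(-12, -10), 700) = Add(120, 700) = 820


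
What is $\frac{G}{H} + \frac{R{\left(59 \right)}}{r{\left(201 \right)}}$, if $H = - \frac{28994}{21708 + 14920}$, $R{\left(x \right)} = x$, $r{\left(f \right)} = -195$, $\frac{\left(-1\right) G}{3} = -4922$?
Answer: $- \frac{52733637503}{2826915} \approx -18654.0$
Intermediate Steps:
$G = 14766$ ($G = \left(-3\right) \left(-4922\right) = 14766$)
$H = - \frac{14497}{18314}$ ($H = - \frac{28994}{36628} = \left(-28994\right) \frac{1}{36628} = - \frac{14497}{18314} \approx -0.79158$)
$\frac{G}{H} + \frac{R{\left(59 \right)}}{r{\left(201 \right)}} = \frac{14766}{- \frac{14497}{18314}} + \frac{59}{-195} = 14766 \left(- \frac{18314}{14497}\right) + 59 \left(- \frac{1}{195}\right) = - \frac{270424524}{14497} - \frac{59}{195} = - \frac{52733637503}{2826915}$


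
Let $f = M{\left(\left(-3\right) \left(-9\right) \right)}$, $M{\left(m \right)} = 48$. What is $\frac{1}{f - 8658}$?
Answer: $- \frac{1}{8610} \approx -0.00011614$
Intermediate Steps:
$f = 48$
$\frac{1}{f - 8658} = \frac{1}{48 - 8658} = \frac{1}{-8610} = - \frac{1}{8610}$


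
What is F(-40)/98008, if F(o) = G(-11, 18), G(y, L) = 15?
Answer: 15/98008 ≈ 0.00015305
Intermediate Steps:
F(o) = 15
F(-40)/98008 = 15/98008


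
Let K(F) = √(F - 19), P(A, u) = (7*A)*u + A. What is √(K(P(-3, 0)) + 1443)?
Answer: √(1443 + I*√22) ≈ 37.987 + 0.0617*I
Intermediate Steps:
P(A, u) = A + 7*A*u (P(A, u) = 7*A*u + A = A + 7*A*u)
K(F) = √(-19 + F)
√(K(P(-3, 0)) + 1443) = √(√(-19 - 3*(1 + 7*0)) + 1443) = √(√(-19 - 3*(1 + 0)) + 1443) = √(√(-19 - 3*1) + 1443) = √(√(-19 - 3) + 1443) = √(√(-22) + 1443) = √(I*√22 + 1443) = √(1443 + I*√22)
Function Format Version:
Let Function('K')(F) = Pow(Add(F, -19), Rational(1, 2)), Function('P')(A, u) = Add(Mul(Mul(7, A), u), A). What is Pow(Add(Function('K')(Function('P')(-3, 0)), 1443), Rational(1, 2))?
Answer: Pow(Add(1443, Mul(I, Pow(22, Rational(1, 2)))), Rational(1, 2)) ≈ Add(37.987, Mul(0.0617, I))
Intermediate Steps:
Function('P')(A, u) = Add(A, Mul(7, A, u)) (Function('P')(A, u) = Add(Mul(7, A, u), A) = Add(A, Mul(7, A, u)))
Function('K')(F) = Pow(Add(-19, F), Rational(1, 2))
Pow(Add(Function('K')(Function('P')(-3, 0)), 1443), Rational(1, 2)) = Pow(Add(Pow(Add(-19, Mul(-3, Add(1, Mul(7, 0)))), Rational(1, 2)), 1443), Rational(1, 2)) = Pow(Add(Pow(Add(-19, Mul(-3, Add(1, 0))), Rational(1, 2)), 1443), Rational(1, 2)) = Pow(Add(Pow(Add(-19, Mul(-3, 1)), Rational(1, 2)), 1443), Rational(1, 2)) = Pow(Add(Pow(Add(-19, -3), Rational(1, 2)), 1443), Rational(1, 2)) = Pow(Add(Pow(-22, Rational(1, 2)), 1443), Rational(1, 2)) = Pow(Add(Mul(I, Pow(22, Rational(1, 2))), 1443), Rational(1, 2)) = Pow(Add(1443, Mul(I, Pow(22, Rational(1, 2)))), Rational(1, 2))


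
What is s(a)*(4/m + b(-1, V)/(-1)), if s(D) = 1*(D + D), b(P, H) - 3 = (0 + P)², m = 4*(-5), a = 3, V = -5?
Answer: -126/5 ≈ -25.200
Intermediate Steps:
m = -20
b(P, H) = 3 + P² (b(P, H) = 3 + (0 + P)² = 3 + P²)
s(D) = 2*D (s(D) = 1*(2*D) = 2*D)
s(a)*(4/m + b(-1, V)/(-1)) = (2*3)*(4/(-20) + (3 + (-1)²)/(-1)) = 6*(4*(-1/20) + (3 + 1)*(-1)) = 6*(-⅕ + 4*(-1)) = 6*(-⅕ - 4) = 6*(-21/5) = -126/5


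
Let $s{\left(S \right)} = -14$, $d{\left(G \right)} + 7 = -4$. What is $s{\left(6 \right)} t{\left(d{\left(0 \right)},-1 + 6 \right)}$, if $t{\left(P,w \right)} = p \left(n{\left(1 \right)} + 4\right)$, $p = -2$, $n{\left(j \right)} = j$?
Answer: $140$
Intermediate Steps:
$d{\left(G \right)} = -11$ ($d{\left(G \right)} = -7 - 4 = -11$)
$t{\left(P,w \right)} = -10$ ($t{\left(P,w \right)} = - 2 \left(1 + 4\right) = \left(-2\right) 5 = -10$)
$s{\left(6 \right)} t{\left(d{\left(0 \right)},-1 + 6 \right)} = \left(-14\right) \left(-10\right) = 140$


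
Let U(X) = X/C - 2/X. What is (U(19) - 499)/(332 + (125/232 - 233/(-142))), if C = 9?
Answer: -1399889392/941287797 ≈ -1.4872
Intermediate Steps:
U(X) = -2/X + X/9 (U(X) = X/9 - 2/X = -2/X + X/9)
(U(19) - 499)/(332 + (125/232 - 233/(-142))) = ((-2/19 + (⅑)*19) - 499)/(332 + (125/232 - 233/(-142))) = ((-2*1/19 + 19/9) - 499)/(332 + (125*(1/232) - 233*(-1/142))) = ((-2/19 + 19/9) - 499)/(332 + (125/232 + 233/142)) = (343/171 - 499)/(332 + 35903/16472) = -84986/(171*5504607/16472) = -84986/171*16472/5504607 = -1399889392/941287797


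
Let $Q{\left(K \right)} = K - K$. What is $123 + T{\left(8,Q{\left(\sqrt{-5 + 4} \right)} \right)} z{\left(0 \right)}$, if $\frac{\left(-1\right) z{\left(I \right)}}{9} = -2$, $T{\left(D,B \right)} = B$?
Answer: $123$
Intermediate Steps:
$Q{\left(K \right)} = 0$
$z{\left(I \right)} = 18$ ($z{\left(I \right)} = \left(-9\right) \left(-2\right) = 18$)
$123 + T{\left(8,Q{\left(\sqrt{-5 + 4} \right)} \right)} z{\left(0 \right)} = 123 + 0 \cdot 18 = 123 + 0 = 123$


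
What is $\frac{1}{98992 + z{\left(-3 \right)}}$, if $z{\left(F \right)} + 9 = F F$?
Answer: $\frac{1}{98992} \approx 1.0102 \cdot 10^{-5}$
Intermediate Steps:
$z{\left(F \right)} = -9 + F^{2}$ ($z{\left(F \right)} = -9 + F F = -9 + F^{2}$)
$\frac{1}{98992 + z{\left(-3 \right)}} = \frac{1}{98992 - \left(9 - \left(-3\right)^{2}\right)} = \frac{1}{98992 + \left(-9 + 9\right)} = \frac{1}{98992 + 0} = \frac{1}{98992}$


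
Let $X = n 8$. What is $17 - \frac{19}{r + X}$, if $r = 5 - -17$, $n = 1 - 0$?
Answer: $\frac{491}{30} \approx 16.367$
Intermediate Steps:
$n = 1$ ($n = 1 + 0 = 1$)
$r = 22$ ($r = 5 + 17 = 22$)
$X = 8$ ($X = 1 \cdot 8 = 8$)
$17 - \frac{19}{r + X} = 17 - \frac{19}{22 + 8} = 17 - \frac{19}{30} = \frac{491}{30}$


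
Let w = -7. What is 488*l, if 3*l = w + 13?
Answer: 976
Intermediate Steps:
l = 2 (l = (-7 + 13)/3 = (⅓)*6 = 2)
488*l = 488*2 = 976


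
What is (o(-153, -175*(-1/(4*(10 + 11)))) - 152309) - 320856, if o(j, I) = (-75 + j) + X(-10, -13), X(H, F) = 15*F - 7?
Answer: -473595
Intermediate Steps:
X(H, F) = -7 + 15*F
o(j, I) = -277 + j (o(j, I) = (-75 + j) + (-7 + 15*(-13)) = (-75 + j) + (-7 - 195) = (-75 + j) - 202 = -277 + j)
(o(-153, -175*(-1/(4*(10 + 11)))) - 152309) - 320856 = ((-277 - 153) - 152309) - 320856 = (-430 - 152309) - 320856 = -152739 - 320856 = -473595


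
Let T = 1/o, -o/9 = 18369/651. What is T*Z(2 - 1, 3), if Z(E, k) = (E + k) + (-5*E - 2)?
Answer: 217/18369 ≈ 0.011813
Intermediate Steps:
o = -55107/217 (o = -165321/651 = -9*6123/217 = -55107/217 ≈ -253.95)
T = -217/55107 (T = 1/(-55107/217) = -217/55107 ≈ -0.0039378)
Z(E, k) = -2 + k - 4*E (Z(E, k) = (E + k) + (-2 - 5*E) = -2 + k - 4*E)
T*Z(2 - 1, 3) = -217*(-2 + 3 - 4*(2 - 1))/55107 = -217*(-2 + 3 - 4*1)/55107 = -217*(-2 + 3 - 4)/55107 = -217/55107*(-3) = 217/18369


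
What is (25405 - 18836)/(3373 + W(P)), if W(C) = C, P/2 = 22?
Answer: 6569/3417 ≈ 1.9224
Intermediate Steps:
P = 44 (P = 2*22 = 44)
(25405 - 18836)/(3373 + W(P)) = (25405 - 18836)/(3373 + 44) = 6569/3417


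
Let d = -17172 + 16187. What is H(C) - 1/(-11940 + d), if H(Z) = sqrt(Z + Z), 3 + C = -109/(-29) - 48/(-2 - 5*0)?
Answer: 1/12925 + 2*sqrt(10411)/29 ≈ 7.0369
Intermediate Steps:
d = -985
C = 718/29 (C = -3 + (-109/(-29) - 48/(-2 - 5*0)) = -3 + (-109*(-1/29) - 48/(-2 + 0)) = -3 + (109/29 - 48/(-2)) = -3 + (109/29 - 48*(-1/2)) = -3 + (109/29 + 24) = -3 + 805/29 = 718/29 ≈ 24.759)
H(Z) = sqrt(2)*sqrt(Z) (H(Z) = sqrt(2*Z) = sqrt(2)*sqrt(Z))
H(C) - 1/(-11940 + d) = sqrt(2)*sqrt(718/29) - 1/(-11940 - 985) = sqrt(2)*(sqrt(20822)/29) - 1/(-12925) = 2*sqrt(10411)/29 - 1*(-1/12925) = 2*sqrt(10411)/29 + 1/12925 = 1/12925 + 2*sqrt(10411)/29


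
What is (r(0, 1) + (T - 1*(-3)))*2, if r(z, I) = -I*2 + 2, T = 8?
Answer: 22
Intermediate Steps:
r(z, I) = 2 - 2*I (r(z, I) = -2*I + 2 = 2 - 2*I)
(r(0, 1) + (T - 1*(-3)))*2 = ((2 - 2*1) + (8 - 1*(-3)))*2 = ((2 - 2) + (8 + 3))*2 = (0 + 11)*2 = 11*2 = 22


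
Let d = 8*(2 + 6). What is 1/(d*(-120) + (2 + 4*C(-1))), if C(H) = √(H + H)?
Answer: -3839/29475858 - I*√2/14737929 ≈ -0.00013024 - 9.5957e-8*I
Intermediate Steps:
C(H) = √2*√H (C(H) = √(2*H) = √2*√H)
d = 64 (d = 8*8 = 64)
1/(d*(-120) + (2 + 4*C(-1))) = 1/(64*(-120) + (2 + 4*(√2*√(-1)))) = 1/(-7680 + (2 + 4*(√2*I))) = 1/(-7680 + (2 + 4*(I*√2))) = 1/(-7680 + (2 + 4*I*√2)) = 1/(-7678 + 4*I*√2)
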